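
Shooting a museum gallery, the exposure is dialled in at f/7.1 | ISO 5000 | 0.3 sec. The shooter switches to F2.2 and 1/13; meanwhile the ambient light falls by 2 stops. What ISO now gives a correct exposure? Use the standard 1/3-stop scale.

ISO 8000

Scene light: 2 stops darker.
Aperture: f/7.1 → f/6.3 → f/5.6 → f/5 → f/4.5 → f/4 → f/3.5 → f/3.2 → f/2.8 → f/2.5 → f/2.2 — 3 1/3 stops larger aperture (brighter).
Shutter speed: 0.3 → 1/4 → 1/5 → 1/6 → 1/8 → 1/10 → 1/13 — 2 stops shorter (darker).
Net so far: 2/3 stop darker. ISO: 5000 → 6400 → 8000.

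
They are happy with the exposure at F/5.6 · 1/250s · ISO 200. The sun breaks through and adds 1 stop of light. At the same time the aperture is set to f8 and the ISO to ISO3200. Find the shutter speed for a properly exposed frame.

Scene light: 1 stop brighter.
Aperture: f/5.6 → f/8 — 1 stop stopped down (darker).
ISO: 200 → 400 → 800 → 1600 → 3200 — 4 stops raised (brighter).
Net so far: 4 stops brighter. Shutter speed: 1/250 → 1/500 → 1/1000 → 1/2000 → 1/4000.

1/4000s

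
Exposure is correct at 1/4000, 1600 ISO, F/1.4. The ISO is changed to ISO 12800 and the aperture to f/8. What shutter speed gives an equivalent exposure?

ISO: 1600 → 3200 → 6400 → 12800 — 3 stops raised (brighter).
Aperture: f/1.4 → f/2 → f/2.8 → f/4 → f/5.6 → f/8 — 5 stops smaller aperture (darker).
Net change so far: 2 stops darker. Offset with the shutter speed: 1/4000 → 1/2000 → 1/1000.

1/1000s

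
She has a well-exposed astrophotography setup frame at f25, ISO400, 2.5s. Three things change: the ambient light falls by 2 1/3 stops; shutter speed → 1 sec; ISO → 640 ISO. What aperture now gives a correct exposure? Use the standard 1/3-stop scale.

Scene light: 2 1/3 stops darker.
Shutter speed: 2.5 → 2 → 1.6 → 1.3 → 1 — 1 1/3 stops shorter (darker).
ISO: 400 → 500 → 640 — 2/3 stop raised (brighter).
Net so far: 3 stops darker. Aperture: f/25 → f/22 → f/20 → f/18 → f/16 → f/14 → f/13 → f/11 → f/10 → f/9.

f/9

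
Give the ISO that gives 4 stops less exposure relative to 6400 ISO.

ISO 400

ISO: 6400 → 3200 → 1600 → 800 → 400 — 4 stops lower (darker).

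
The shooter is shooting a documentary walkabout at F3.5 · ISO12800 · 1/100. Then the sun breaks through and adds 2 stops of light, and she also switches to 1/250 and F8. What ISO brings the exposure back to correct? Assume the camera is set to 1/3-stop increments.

ISO 40000

Scene light: 2 stops brighter.
Shutter speed: 1/100 → 1/125 → 1/160 → 1/200 → 1/250 — 1 1/3 stops faster (darker).
Aperture: f/3.5 → f/4 → f/4.5 → f/5 → f/5.6 → f/6.3 → f/7.1 → f/8 — 2 1/3 stops stopped down (darker).
Net so far: 1 2/3 stops darker. ISO: 12800 → 16000 → 20000 → 25600 → 32000 → 40000.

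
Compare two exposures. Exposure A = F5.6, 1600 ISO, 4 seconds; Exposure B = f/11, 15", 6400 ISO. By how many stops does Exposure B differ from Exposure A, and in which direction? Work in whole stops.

Aperture: f/5.6 → f/8 → f/11 — 2 stops stopped down (darker).
Shutter speed: 4 → 8 → 15 — 2 stops longer (brighter).
ISO: 1600 → 3200 → 6400 — 2 stops higher (brighter).
Net: −2 +2 +2 = +2 stops.

2 stops brighter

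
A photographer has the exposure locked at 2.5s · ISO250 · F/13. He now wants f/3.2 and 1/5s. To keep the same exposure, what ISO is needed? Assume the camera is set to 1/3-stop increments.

ISO 200

Aperture: f/13 → f/11 → f/10 → f/9 → f/8 → f/7.1 → f/6.3 → f/5.6 → f/5 → f/4.5 → f/4 → f/3.5 → f/3.2 — 4 stops larger aperture (brighter).
Shutter speed: 2.5 → 2 → 1.6 → 1.3 → 1 → 0.8 → 0.6 → 0.5 → 0.4 → 0.3 → 1/4 → 1/5 — 3 2/3 stops faster (darker).
Net change so far: 1/3 stop brighter. Offset with the ISO: 250 → 200.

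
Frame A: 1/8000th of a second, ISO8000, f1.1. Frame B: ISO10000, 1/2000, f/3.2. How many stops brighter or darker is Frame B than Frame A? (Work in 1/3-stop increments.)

Aperture: f/1.1 → f/1.2 → f/1.4 → f/1.6 → f/1.8 → f/2 → f/2.2 → f/2.5 → f/2.8 → f/3.2 — 3 stops narrower (darker).
Shutter speed: 1/8000 → 1/6400 → 1/5000 → 1/4000 → 1/3200 → 1/2500 → 1/2000 — 2 stops slower (brighter).
ISO: 8000 → 10000 — 1/3 stop higher (brighter).
Net: −3 +2 +1/3 = −2/3 stops.

2/3 stop darker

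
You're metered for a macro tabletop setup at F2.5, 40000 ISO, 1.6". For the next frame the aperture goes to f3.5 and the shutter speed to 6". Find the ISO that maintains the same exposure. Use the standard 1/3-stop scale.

ISO 20000

Aperture: f/2.5 → f/2.8 → f/3.2 → f/3.5 — 1 stop smaller aperture (darker).
Shutter speed: 1.6 → 2 → 2.5 → 3.2 → 4 → 5 → 6 — 2 stops longer (brighter).
Net change so far: 1 stop brighter. Offset with the ISO: 40000 → 32000 → 25600 → 20000.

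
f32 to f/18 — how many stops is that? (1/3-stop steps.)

1 2/3 stops

f/32 → f/29 → f/25 → f/22 → f/20 → f/18 — count the steps: 5 third-stops = 1 2/3 stops.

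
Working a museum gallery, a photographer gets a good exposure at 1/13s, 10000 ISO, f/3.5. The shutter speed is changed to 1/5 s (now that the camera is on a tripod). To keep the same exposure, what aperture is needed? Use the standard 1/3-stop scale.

Shutter speed: 1/13 → 1/10 → 1/8 → 1/6 → 1/5 — 1 1/3 stops slower (brighter).
Need 1 1/3 stops darker from the aperture: f/3.5 → f/4 → f/4.5 → f/5 → f/5.6.

f/5.6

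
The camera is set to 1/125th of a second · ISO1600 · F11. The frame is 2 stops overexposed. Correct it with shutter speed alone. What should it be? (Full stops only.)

1/500s

Overexposed by 2 stops → need 2 stops darker.
Shutter speed: 1/125 → 1/250 → 1/500.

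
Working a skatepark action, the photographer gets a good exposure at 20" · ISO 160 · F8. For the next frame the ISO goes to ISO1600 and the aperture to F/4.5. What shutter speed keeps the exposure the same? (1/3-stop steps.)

ISO: 160 → 200 → 250 → 320 → 400 → 500 → 640 → 800 → 1000 → 1250 → 1600 — 3 1/3 stops higher (brighter).
Aperture: f/8 → f/7.1 → f/6.3 → f/5.6 → f/5 → f/4.5 — 1 2/3 stops larger aperture (brighter).
Net change so far: 5 stops brighter. Offset with the shutter speed: 20 → 15 → 13 → 10 → 8 → 6 → 5 → 4 → 3.2 → 2.5 → 2 → 1.6 → 1.3 → 1 → 0.8 → 0.6.

0.6 s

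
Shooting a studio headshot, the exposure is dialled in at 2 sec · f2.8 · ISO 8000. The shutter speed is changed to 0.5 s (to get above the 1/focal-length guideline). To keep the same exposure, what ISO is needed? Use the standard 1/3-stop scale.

Shutter speed: 2 → 1.6 → 1.3 → 1 → 0.8 → 0.6 → 0.5 — 2 stops faster (darker).
Need 2 stops brighter from the ISO: 8000 → 10000 → 12800 → 16000 → 20000 → 25600 → 32000.

ISO 32000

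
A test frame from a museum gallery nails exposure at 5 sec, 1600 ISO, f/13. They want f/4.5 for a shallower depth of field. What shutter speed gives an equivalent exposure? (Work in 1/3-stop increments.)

Aperture: f/13 → f/11 → f/10 → f/9 → f/8 → f/7.1 → f/6.3 → f/5.6 → f/5 → f/4.5 — 3 stops wider (brighter).
Need 3 stops darker from the shutter speed: 5 → 4 → 3.2 → 2.5 → 2 → 1.6 → 1.3 → 1 → 0.8 → 0.6.

0.6 s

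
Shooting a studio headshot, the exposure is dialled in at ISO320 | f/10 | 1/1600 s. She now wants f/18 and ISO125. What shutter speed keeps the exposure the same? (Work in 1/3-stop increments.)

Aperture: f/10 → f/11 → f/13 → f/14 → f/16 → f/18 — 1 2/3 stops smaller aperture (darker).
ISO: 320 → 250 → 200 → 160 → 125 — 1 1/3 stops lower (darker).
Net change so far: 3 stops darker. Offset with the shutter speed: 1/1600 → 1/1250 → 1/1000 → 1/800 → 1/640 → 1/500 → 1/400 → 1/320 → 1/250 → 1/200.

1/200s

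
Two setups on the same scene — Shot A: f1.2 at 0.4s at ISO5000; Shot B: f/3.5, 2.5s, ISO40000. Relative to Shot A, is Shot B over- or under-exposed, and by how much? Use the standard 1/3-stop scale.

2 2/3 stops brighter

Aperture: f/1.2 → f/1.4 → f/1.6 → f/1.8 → f/2 → f/2.2 → f/2.5 → f/2.8 → f/3.2 → f/3.5 — 3 stops stopped down (darker).
Shutter speed: 0.4 → 0.5 → 0.6 → 0.8 → 1 → 1.3 → 1.6 → 2 → 2.5 — 2 2/3 stops longer (brighter).
ISO: 5000 → 6400 → 8000 → 10000 → 12800 → 16000 → 20000 → 25600 → 32000 → 40000 — 3 stops higher (brighter).
Net: −3 +2 2/3 +3 = +2 2/3 stops.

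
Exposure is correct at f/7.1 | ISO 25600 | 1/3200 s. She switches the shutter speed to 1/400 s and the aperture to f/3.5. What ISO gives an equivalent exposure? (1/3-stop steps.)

ISO 800

Shutter speed: 1/3200 → 1/2500 → 1/2000 → 1/1600 → 1/1250 → 1/1000 → 1/800 → 1/640 → 1/500 → 1/400 — 3 stops slower (brighter).
Aperture: f/7.1 → f/6.3 → f/5.6 → f/5 → f/4.5 → f/4 → f/3.5 — 2 stops opened up (brighter).
Net change so far: 5 stops brighter. Offset with the ISO: 25600 → 20000 → 16000 → 12800 → 10000 → 8000 → 6400 → 5000 → 4000 → 3200 → 2500 → 2000 → 1600 → 1250 → 1000 → 800.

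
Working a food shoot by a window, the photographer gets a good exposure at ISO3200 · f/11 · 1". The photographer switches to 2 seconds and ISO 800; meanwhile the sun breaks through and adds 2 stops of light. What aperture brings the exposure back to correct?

Scene light: 2 stops brighter.
Shutter speed: 1 → 2 — 1 stop slower (brighter).
ISO: 3200 → 1600 → 800 — 2 stops lower (darker).
Net so far: 1 stop brighter. Aperture: f/11 → f/16.

f/16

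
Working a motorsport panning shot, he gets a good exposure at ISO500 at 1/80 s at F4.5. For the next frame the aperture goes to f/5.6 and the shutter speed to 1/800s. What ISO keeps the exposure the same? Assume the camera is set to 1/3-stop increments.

Aperture: f/4.5 → f/5 → f/5.6 — 2/3 stop narrower (darker).
Shutter speed: 1/80 → 1/100 → 1/125 → 1/160 → 1/200 → 1/250 → 1/320 → 1/400 → 1/500 → 1/640 → 1/800 — 3 1/3 stops shorter (darker).
Net change so far: 4 stops darker. Offset with the ISO: 500 → 640 → 800 → 1000 → 1250 → 1600 → 2000 → 2500 → 3200 → 4000 → 5000 → 6400 → 8000.

ISO 8000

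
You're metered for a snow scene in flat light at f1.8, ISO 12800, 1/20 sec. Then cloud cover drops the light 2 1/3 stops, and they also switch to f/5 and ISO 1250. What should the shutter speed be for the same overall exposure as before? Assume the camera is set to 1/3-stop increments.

20 s

Scene light: 2 1/3 stops darker.
Aperture: f/1.8 → f/2 → f/2.2 → f/2.5 → f/2.8 → f/3.2 → f/3.5 → f/4 → f/4.5 → f/5 — 3 stops narrower (darker).
ISO: 12800 → 10000 → 8000 → 6400 → 5000 → 4000 → 3200 → 2500 → 2000 → 1600 → 1250 — 3 1/3 stops dropped (darker).
Net so far: 8 2/3 stops darker. Shutter speed: 1/20 → 1/15 → 1/13 → 1/10 → 1/8 → 1/6 → 1/5 → 1/4 → 0.3 → 0.4 → 0.5 → 0.6 → 0.8 → 1 → 1.3 → 1.6 → 2 → 2.5 → 3.2 → 4 → 5 → 6 → 8 → 10 → 13 → 15 → 20.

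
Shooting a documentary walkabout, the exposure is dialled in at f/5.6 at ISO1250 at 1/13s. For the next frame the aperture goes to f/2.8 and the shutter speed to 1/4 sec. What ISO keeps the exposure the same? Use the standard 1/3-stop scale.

Aperture: f/5.6 → f/5 → f/4.5 → f/4 → f/3.5 → f/3.2 → f/2.8 — 2 stops larger aperture (brighter).
Shutter speed: 1/13 → 1/10 → 1/8 → 1/6 → 1/5 → 1/4 — 1 2/3 stops longer (brighter).
Net change so far: 3 2/3 stops brighter. Offset with the ISO: 1250 → 1000 → 800 → 640 → 500 → 400 → 320 → 250 → 200 → 160 → 125 → 100.

ISO 100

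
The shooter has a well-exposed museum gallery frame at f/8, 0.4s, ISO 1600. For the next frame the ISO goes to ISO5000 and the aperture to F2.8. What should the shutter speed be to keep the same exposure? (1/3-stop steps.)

1/60s

ISO: 1600 → 2000 → 2500 → 3200 → 4000 → 5000 — 1 2/3 stops higher (brighter).
Aperture: f/8 → f/7.1 → f/6.3 → f/5.6 → f/5 → f/4.5 → f/4 → f/3.5 → f/3.2 → f/2.8 — 3 stops wider (brighter).
Net change so far: 4 2/3 stops brighter. Offset with the shutter speed: 0.4 → 0.3 → 1/4 → 1/5 → 1/6 → 1/8 → 1/10 → 1/13 → 1/15 → 1/20 → 1/25 → 1/30 → 1/40 → 1/50 → 1/60.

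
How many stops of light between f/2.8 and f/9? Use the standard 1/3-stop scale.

3 1/3 stops

f/2.8 → f/3.2 → f/3.5 → f/4 → f/4.5 → f/5 → f/5.6 → f/6.3 → f/7.1 → f/8 → f/9 — count the steps: 10 third-stops = 3 1/3 stops.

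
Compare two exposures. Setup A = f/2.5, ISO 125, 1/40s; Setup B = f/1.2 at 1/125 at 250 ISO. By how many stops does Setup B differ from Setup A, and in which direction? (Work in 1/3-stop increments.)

Aperture: f/2.5 → f/2.2 → f/2 → f/1.8 → f/1.6 → f/1.4 → f/1.2 — 2 stops wider (brighter).
Shutter speed: 1/40 → 1/50 → 1/60 → 1/80 → 1/100 → 1/125 — 1 2/3 stops faster (darker).
ISO: 125 → 160 → 200 → 250 — 1 stop higher (brighter).
Net: +2 −1 2/3 +1 = +1 1/3 stops.

1 1/3 stops brighter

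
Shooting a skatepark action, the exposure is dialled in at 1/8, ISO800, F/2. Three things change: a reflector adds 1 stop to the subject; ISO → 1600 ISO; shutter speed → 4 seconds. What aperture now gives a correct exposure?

Scene light: 1 stop brighter.
ISO: 800 → 1600 — 1 stop raised (brighter).
Shutter speed: 1/8 → 1/4 → 1/2 → 1 → 2 → 4 — 5 stops longer (brighter).
Net so far: 7 stops brighter. Aperture: f/2 → f/2.8 → f/4 → f/5.6 → f/8 → f/11 → f/16 → f/22.

f/22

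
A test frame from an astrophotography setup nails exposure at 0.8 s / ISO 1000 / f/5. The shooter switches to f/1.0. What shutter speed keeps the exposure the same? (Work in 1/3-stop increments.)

1/30s

Aperture: f/5 → f/4.5 → f/4 → f/3.5 → f/3.2 → f/2.8 → f/2.5 → f/2.2 → f/2 → f/1.8 → f/1.6 → f/1.4 → f/1.2 → f/1.1 → f/1.0 — 4 2/3 stops opened up (brighter).
Need 4 2/3 stops darker from the shutter speed: 0.8 → 0.6 → 0.5 → 0.4 → 0.3 → 1/4 → 1/5 → 1/6 → 1/8 → 1/10 → 1/13 → 1/15 → 1/20 → 1/25 → 1/30.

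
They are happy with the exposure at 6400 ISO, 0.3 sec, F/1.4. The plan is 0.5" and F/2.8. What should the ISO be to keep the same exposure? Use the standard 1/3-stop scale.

ISO 16000

Shutter speed: 0.3 → 0.4 → 0.5 — 2/3 stop slower (brighter).
Aperture: f/1.4 → f/1.6 → f/1.8 → f/2 → f/2.2 → f/2.5 → f/2.8 — 2 stops narrower (darker).
Net change so far: 1 1/3 stops darker. Offset with the ISO: 6400 → 8000 → 10000 → 12800 → 16000.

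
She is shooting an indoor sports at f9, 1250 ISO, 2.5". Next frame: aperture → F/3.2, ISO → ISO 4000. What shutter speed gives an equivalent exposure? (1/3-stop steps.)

Aperture: f/9 → f/8 → f/7.1 → f/6.3 → f/5.6 → f/5 → f/4.5 → f/4 → f/3.5 → f/3.2 — 3 stops opened up (brighter).
ISO: 1250 → 1600 → 2000 → 2500 → 3200 → 4000 — 1 2/3 stops raised (brighter).
Net change so far: 4 2/3 stops brighter. Offset with the shutter speed: 2.5 → 2 → 1.6 → 1.3 → 1 → 0.8 → 0.6 → 0.5 → 0.4 → 0.3 → 1/4 → 1/5 → 1/6 → 1/8 → 1/10.

1/10s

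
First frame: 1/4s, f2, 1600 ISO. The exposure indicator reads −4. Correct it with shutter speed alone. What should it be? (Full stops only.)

Underexposed by 4 stops → need 4 stops brighter.
Shutter speed: 1/4 → 1/2 → 1 → 2 → 4.

4 s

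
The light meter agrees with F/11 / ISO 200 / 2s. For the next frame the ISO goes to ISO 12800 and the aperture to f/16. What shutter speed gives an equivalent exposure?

ISO: 200 → 400 → 800 → 1600 → 3200 → 6400 → 12800 — 6 stops raised (brighter).
Aperture: f/11 → f/16 — 1 stop narrower (darker).
Net change so far: 5 stops brighter. Offset with the shutter speed: 2 → 1 → 1/2 → 1/4 → 1/8 → 1/15.

1/15s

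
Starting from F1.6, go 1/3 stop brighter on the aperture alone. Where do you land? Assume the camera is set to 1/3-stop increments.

f/1.4

Aperture: f/1.6 → f/1.4 — 1/3 stop larger aperture (brighter).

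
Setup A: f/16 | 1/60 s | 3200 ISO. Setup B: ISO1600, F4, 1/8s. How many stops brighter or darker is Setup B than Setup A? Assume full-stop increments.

Aperture: f/16 → f/11 → f/8 → f/5.6 → f/4 — 4 stops wider (brighter).
Shutter speed: 1/60 → 1/30 → 1/15 → 1/8 — 3 stops longer (brighter).
ISO: 3200 → 1600 — 1 stop lower (darker).
Net: +4 +3 −1 = +6 stops.

6 stops brighter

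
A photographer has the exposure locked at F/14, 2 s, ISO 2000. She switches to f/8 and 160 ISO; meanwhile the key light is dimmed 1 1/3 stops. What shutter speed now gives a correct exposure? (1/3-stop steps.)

Scene light: 1 1/3 stops darker.
Aperture: f/14 → f/13 → f/11 → f/10 → f/9 → f/8 — 1 2/3 stops opened up (brighter).
ISO: 2000 → 1600 → 1250 → 1000 → 800 → 640 → 500 → 400 → 320 → 250 → 200 → 160 — 3 2/3 stops dropped (darker).
Net so far: 3 1/3 stops darker. Shutter speed: 2 → 2.5 → 3.2 → 4 → 5 → 6 → 8 → 10 → 13 → 15 → 20.

20 s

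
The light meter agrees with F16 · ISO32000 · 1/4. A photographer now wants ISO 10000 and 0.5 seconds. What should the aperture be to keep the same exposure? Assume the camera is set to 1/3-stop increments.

f/13

ISO: 32000 → 25600 → 20000 → 16000 → 12800 → 10000 — 1 2/3 stops dropped (darker).
Shutter speed: 1/4 → 0.3 → 0.4 → 0.5 — 1 stop longer (brighter).
Net change so far: 2/3 stop darker. Offset with the aperture: f/16 → f/14 → f/13.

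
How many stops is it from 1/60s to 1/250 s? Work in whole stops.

1/60 → 1/125 → 1/250 — count the steps: 2 stops.

2 stops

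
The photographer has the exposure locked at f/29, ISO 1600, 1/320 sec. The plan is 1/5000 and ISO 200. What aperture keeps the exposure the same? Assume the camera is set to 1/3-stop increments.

Shutter speed: 1/320 → 1/400 → 1/500 → 1/640 → 1/800 → 1/1000 → 1/1250 → 1/1600 → 1/2000 → 1/2500 → 1/3200 → 1/4000 → 1/5000 — 4 stops shorter (darker).
ISO: 1600 → 1250 → 1000 → 800 → 640 → 500 → 400 → 320 → 250 → 200 — 3 stops dropped (darker).
Net change so far: 7 stops darker. Offset with the aperture: f/29 → f/25 → f/22 → f/20 → f/18 → f/16 → f/14 → f/13 → f/11 → f/10 → f/9 → f/8 → f/7.1 → f/6.3 → f/5.6 → f/5 → f/4.5 → f/4 → f/3.5 → f/3.2 → f/2.8 → f/2.5.

f/2.5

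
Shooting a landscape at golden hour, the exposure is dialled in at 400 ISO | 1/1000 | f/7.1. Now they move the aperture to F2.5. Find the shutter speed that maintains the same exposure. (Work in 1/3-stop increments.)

Aperture: f/7.1 → f/6.3 → f/5.6 → f/5 → f/4.5 → f/4 → f/3.5 → f/3.2 → f/2.8 → f/2.5 — 3 stops opened up (brighter).
Need 3 stops darker from the shutter speed: 1/1000 → 1/1250 → 1/1600 → 1/2000 → 1/2500 → 1/3200 → 1/4000 → 1/5000 → 1/6400 → 1/8000.

1/8000s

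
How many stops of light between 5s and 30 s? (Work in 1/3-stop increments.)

5 → 6 → 8 → 10 → 13 → 15 → 20 → 25 → 30 — count the steps: 8 third-stops = 2 2/3 stops.

2 2/3 stops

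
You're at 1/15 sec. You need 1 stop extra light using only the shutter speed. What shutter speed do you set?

1/8s

Shutter speed: 1/15 → 1/8 — 1 stop longer (brighter).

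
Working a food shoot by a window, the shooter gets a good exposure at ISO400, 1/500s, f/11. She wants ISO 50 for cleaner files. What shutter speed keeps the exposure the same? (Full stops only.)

ISO: 400 → 200 → 100 → 50 — 3 stops dropped (darker).
Need 3 stops brighter from the shutter speed: 1/500 → 1/250 → 1/125 → 1/60.

1/60s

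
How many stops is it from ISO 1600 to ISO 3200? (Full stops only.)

1 stop

1600 → 3200 — count the steps: 1 stop.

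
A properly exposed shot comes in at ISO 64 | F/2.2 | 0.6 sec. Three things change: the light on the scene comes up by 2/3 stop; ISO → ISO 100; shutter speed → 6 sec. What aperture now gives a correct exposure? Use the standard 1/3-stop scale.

f/11

Scene light: 2/3 stop brighter.
ISO: 64 → 80 → 100 — 2/3 stop raised (brighter).
Shutter speed: 0.6 → 0.8 → 1 → 1.3 → 1.6 → 2 → 2.5 → 3.2 → 4 → 5 → 6 — 3 1/3 stops slower (brighter).
Net so far: 4 2/3 stops brighter. Aperture: f/2.2 → f/2.5 → f/2.8 → f/3.2 → f/3.5 → f/4 → f/4.5 → f/5 → f/5.6 → f/6.3 → f/7.1 → f/8 → f/9 → f/10 → f/11.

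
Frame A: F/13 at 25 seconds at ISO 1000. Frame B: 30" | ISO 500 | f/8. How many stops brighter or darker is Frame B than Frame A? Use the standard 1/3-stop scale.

2/3 stop brighter

Aperture: f/13 → f/11 → f/10 → f/9 → f/8 — 1 1/3 stops opened up (brighter).
Shutter speed: 25 → 30 — 1/3 stop longer (brighter).
ISO: 1000 → 800 → 640 → 500 — 1 stop dropped (darker).
Net: +1 1/3 +1/3 −1 = +2/3 stops.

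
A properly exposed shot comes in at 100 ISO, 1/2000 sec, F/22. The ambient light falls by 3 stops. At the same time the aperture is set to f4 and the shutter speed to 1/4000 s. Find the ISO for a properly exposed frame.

ISO 50

Scene light: 3 stops darker.
Aperture: f/22 → f/16 → f/11 → f/8 → f/5.6 → f/4 — 5 stops opened up (brighter).
Shutter speed: 1/2000 → 1/4000 — 1 stop faster (darker).
Net so far: 1 stop brighter. ISO: 100 → 50.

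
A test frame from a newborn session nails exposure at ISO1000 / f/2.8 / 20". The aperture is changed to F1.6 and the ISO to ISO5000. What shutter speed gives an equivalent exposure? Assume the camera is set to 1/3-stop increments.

1.3 s

Aperture: f/2.8 → f/2.5 → f/2.2 → f/2 → f/1.8 → f/1.6 — 1 2/3 stops wider (brighter).
ISO: 1000 → 1250 → 1600 → 2000 → 2500 → 3200 → 4000 → 5000 — 2 1/3 stops raised (brighter).
Net change so far: 4 stops brighter. Offset with the shutter speed: 20 → 15 → 13 → 10 → 8 → 6 → 5 → 4 → 3.2 → 2.5 → 2 → 1.6 → 1.3.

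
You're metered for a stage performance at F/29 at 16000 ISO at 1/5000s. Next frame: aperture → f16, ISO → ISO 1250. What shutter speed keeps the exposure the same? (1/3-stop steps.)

Aperture: f/29 → f/25 → f/22 → f/20 → f/18 → f/16 — 1 2/3 stops larger aperture (brighter).
ISO: 16000 → 12800 → 10000 → 8000 → 6400 → 5000 → 4000 → 3200 → 2500 → 2000 → 1600 → 1250 — 3 2/3 stops lower (darker).
Net change so far: 2 stops darker. Offset with the shutter speed: 1/5000 → 1/4000 → 1/3200 → 1/2500 → 1/2000 → 1/1600 → 1/1250.

1/1250s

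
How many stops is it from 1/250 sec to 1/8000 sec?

5 stops

1/250 → 1/500 → 1/1000 → 1/2000 → 1/4000 → 1/8000 — count the steps: 5 stops.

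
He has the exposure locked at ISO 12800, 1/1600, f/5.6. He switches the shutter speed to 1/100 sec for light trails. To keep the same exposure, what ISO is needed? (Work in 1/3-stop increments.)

ISO 800

Shutter speed: 1/1600 → 1/1250 → 1/1000 → 1/800 → 1/640 → 1/500 → 1/400 → 1/320 → 1/250 → 1/200 → 1/160 → 1/125 → 1/100 — 4 stops longer (brighter).
Need 4 stops darker from the ISO: 12800 → 10000 → 8000 → 6400 → 5000 → 4000 → 3200 → 2500 → 2000 → 1600 → 1250 → 1000 → 800.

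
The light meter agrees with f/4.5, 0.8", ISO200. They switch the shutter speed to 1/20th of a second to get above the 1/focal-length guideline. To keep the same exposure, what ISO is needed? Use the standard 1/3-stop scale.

ISO 3200

Shutter speed: 0.8 → 0.6 → 0.5 → 0.4 → 0.3 → 1/4 → 1/5 → 1/6 → 1/8 → 1/10 → 1/13 → 1/15 → 1/20 — 4 stops shorter (darker).
Need 4 stops brighter from the ISO: 200 → 250 → 320 → 400 → 500 → 640 → 800 → 1000 → 1250 → 1600 → 2000 → 2500 → 3200.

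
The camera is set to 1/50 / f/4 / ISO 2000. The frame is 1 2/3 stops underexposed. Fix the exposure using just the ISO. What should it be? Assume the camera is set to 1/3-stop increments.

Underexposed by 1 2/3 stops → need 1 2/3 stops brighter.
ISO: 2000 → 2500 → 3200 → 4000 → 5000 → 6400.

ISO 6400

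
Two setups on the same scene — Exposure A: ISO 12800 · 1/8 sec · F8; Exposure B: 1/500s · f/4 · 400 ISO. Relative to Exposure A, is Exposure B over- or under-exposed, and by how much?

9 stops darker

Aperture: f/8 → f/5.6 → f/4 — 2 stops larger aperture (brighter).
Shutter speed: 1/8 → 1/15 → 1/30 → 1/60 → 1/125 → 1/250 → 1/500 — 6 stops shorter (darker).
ISO: 12800 → 6400 → 3200 → 1600 → 800 → 400 — 5 stops dropped (darker).
Net: +2 −6 −5 = −9 stops.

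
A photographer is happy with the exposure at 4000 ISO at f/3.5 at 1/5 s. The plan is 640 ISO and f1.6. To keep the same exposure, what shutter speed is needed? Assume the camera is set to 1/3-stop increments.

1/4s

ISO: 4000 → 3200 → 2500 → 2000 → 1600 → 1250 → 1000 → 800 → 640 — 2 2/3 stops lower (darker).
Aperture: f/3.5 → f/3.2 → f/2.8 → f/2.5 → f/2.2 → f/2 → f/1.8 → f/1.6 — 2 1/3 stops larger aperture (brighter).
Net change so far: 1/3 stop darker. Offset with the shutter speed: 1/5 → 1/4.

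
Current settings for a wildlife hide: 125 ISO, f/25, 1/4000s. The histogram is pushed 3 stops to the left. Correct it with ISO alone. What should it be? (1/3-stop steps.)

ISO 1000

Underexposed by 3 stops → need 3 stops brighter.
ISO: 125 → 160 → 200 → 250 → 320 → 400 → 500 → 640 → 800 → 1000.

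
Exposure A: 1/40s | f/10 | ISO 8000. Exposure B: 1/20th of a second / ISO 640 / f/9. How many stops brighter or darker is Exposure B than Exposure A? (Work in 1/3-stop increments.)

Aperture: f/10 → f/9 — 1/3 stop wider (brighter).
Shutter speed: 1/40 → 1/30 → 1/25 → 1/20 — 1 stop slower (brighter).
ISO: 8000 → 6400 → 5000 → 4000 → 3200 → 2500 → 2000 → 1600 → 1250 → 1000 → 800 → 640 — 3 2/3 stops dropped (darker).
Net: +1/3 +1 −3 2/3 = −2 1/3 stops.

2 1/3 stops darker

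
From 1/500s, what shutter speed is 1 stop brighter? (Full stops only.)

Shutter speed: 1/500 → 1/250 — 1 stop longer (brighter).

1/250s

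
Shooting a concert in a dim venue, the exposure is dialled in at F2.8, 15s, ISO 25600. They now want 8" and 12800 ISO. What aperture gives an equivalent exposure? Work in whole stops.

f/1.4

Shutter speed: 15 → 8 — 1 stop shorter (darker).
ISO: 25600 → 12800 — 1 stop dropped (darker).
Net change so far: 2 stops darker. Offset with the aperture: f/2.8 → f/2 → f/1.4.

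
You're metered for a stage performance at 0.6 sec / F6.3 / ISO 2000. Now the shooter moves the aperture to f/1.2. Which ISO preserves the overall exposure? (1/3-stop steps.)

Aperture: f/6.3 → f/5.6 → f/5 → f/4.5 → f/4 → f/3.5 → f/3.2 → f/2.8 → f/2.5 → f/2.2 → f/2 → f/1.8 → f/1.6 → f/1.4 → f/1.2 — 4 2/3 stops larger aperture (brighter).
Need 4 2/3 stops darker from the ISO: 2000 → 1600 → 1250 → 1000 → 800 → 640 → 500 → 400 → 320 → 250 → 200 → 160 → 125 → 100 → 80.

ISO 80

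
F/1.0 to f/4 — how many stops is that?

f/1.0 → f/1.4 → f/2 → f/2.8 → f/4 — count the steps: 4 stops.

4 stops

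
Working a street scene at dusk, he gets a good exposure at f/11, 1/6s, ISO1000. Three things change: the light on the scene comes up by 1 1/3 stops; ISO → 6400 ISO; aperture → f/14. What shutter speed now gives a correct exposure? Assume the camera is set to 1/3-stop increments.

1/60s

Scene light: 1 1/3 stops brighter.
ISO: 1000 → 1250 → 1600 → 2000 → 2500 → 3200 → 4000 → 5000 → 6400 — 2 2/3 stops raised (brighter).
Aperture: f/11 → f/13 → f/14 — 2/3 stop narrower (darker).
Net so far: 3 1/3 stops brighter. Shutter speed: 1/6 → 1/8 → 1/10 → 1/13 → 1/15 → 1/20 → 1/25 → 1/30 → 1/40 → 1/50 → 1/60.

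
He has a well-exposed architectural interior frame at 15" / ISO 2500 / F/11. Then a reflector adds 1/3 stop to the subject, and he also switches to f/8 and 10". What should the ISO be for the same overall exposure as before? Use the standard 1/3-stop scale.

ISO 1600

Scene light: 1/3 stop brighter.
Aperture: f/11 → f/10 → f/9 → f/8 — 1 stop larger aperture (brighter).
Shutter speed: 15 → 13 → 10 — 2/3 stop shorter (darker).
Net so far: 2/3 stop brighter. ISO: 2500 → 2000 → 1600.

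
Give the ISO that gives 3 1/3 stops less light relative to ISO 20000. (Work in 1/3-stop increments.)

ISO: 20000 → 16000 → 12800 → 10000 → 8000 → 6400 → 5000 → 4000 → 3200 → 2500 → 2000 — 3 1/3 stops lower (darker).

ISO 2000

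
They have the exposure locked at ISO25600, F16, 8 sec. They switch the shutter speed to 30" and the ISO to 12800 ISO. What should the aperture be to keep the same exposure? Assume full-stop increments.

Shutter speed: 8 → 15 → 30 — 2 stops longer (brighter).
ISO: 25600 → 12800 — 1 stop dropped (darker).
Net change so far: 1 stop brighter. Offset with the aperture: f/16 → f/22.

f/22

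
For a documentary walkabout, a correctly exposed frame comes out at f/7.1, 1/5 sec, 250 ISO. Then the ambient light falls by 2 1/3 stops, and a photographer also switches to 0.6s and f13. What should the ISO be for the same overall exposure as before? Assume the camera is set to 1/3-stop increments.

Scene light: 2 1/3 stops darker.
Shutter speed: 1/5 → 1/4 → 0.3 → 0.4 → 0.5 → 0.6 — 1 2/3 stops longer (brighter).
Aperture: f/7.1 → f/8 → f/9 → f/10 → f/11 → f/13 — 1 2/3 stops narrower (darker).
Net so far: 2 1/3 stops darker. ISO: 250 → 320 → 400 → 500 → 640 → 800 → 1000 → 1250.

ISO 1250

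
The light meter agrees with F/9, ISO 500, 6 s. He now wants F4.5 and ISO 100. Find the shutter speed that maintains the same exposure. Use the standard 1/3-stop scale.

Aperture: f/9 → f/8 → f/7.1 → f/6.3 → f/5.6 → f/5 → f/4.5 — 2 stops larger aperture (brighter).
ISO: 500 → 400 → 320 → 250 → 200 → 160 → 125 → 100 — 2 1/3 stops lower (darker).
Net change so far: 1/3 stop darker. Offset with the shutter speed: 6 → 8.

8 s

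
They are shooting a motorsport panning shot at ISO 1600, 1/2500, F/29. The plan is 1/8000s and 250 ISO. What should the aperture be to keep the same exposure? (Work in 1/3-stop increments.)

f/6.3

Shutter speed: 1/2500 → 1/3200 → 1/4000 → 1/5000 → 1/6400 → 1/8000 — 1 2/3 stops shorter (darker).
ISO: 1600 → 1250 → 1000 → 800 → 640 → 500 → 400 → 320 → 250 — 2 2/3 stops dropped (darker).
Net change so far: 4 1/3 stops darker. Offset with the aperture: f/29 → f/25 → f/22 → f/20 → f/18 → f/16 → f/14 → f/13 → f/11 → f/10 → f/9 → f/8 → f/7.1 → f/6.3.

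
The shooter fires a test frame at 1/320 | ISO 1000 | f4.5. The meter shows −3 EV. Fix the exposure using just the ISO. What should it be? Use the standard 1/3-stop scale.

ISO 8000

Underexposed by 3 stops → need 3 stops brighter.
ISO: 1000 → 1250 → 1600 → 2000 → 2500 → 3200 → 4000 → 5000 → 6400 → 8000.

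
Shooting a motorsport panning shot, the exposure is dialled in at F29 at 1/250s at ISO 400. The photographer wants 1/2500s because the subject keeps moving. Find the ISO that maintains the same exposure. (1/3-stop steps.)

ISO 4000

Shutter speed: 1/250 → 1/320 → 1/400 → 1/500 → 1/640 → 1/800 → 1/1000 → 1/1250 → 1/1600 → 1/2000 → 1/2500 — 3 1/3 stops shorter (darker).
Need 3 1/3 stops brighter from the ISO: 400 → 500 → 640 → 800 → 1000 → 1250 → 1600 → 2000 → 2500 → 3200 → 4000.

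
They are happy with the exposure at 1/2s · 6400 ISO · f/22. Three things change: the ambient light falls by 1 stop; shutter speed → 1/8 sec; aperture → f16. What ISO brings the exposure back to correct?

Scene light: 1 stop darker.
Shutter speed: 1/2 → 1/4 → 1/8 — 2 stops faster (darker).
Aperture: f/22 → f/16 — 1 stop wider (brighter).
Net so far: 2 stops darker. ISO: 6400 → 12800 → 25600.

ISO 25600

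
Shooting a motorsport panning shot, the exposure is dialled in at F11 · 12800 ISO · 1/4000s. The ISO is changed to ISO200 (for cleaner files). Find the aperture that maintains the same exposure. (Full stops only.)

f/1.4

ISO: 12800 → 6400 → 3200 → 1600 → 800 → 400 → 200 — 6 stops dropped (darker).
Need 6 stops brighter from the aperture: f/11 → f/8 → f/5.6 → f/4 → f/2.8 → f/2 → f/1.4.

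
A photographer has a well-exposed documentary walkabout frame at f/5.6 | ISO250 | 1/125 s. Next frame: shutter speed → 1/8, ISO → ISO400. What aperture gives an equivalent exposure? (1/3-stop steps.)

Shutter speed: 1/125 → 1/100 → 1/80 → 1/60 → 1/50 → 1/40 → 1/30 → 1/25 → 1/20 → 1/15 → 1/13 → 1/10 → 1/8 — 4 stops longer (brighter).
ISO: 250 → 320 → 400 — 2/3 stop raised (brighter).
Net change so far: 4 2/3 stops brighter. Offset with the aperture: f/5.6 → f/6.3 → f/7.1 → f/8 → f/9 → f/10 → f/11 → f/13 → f/14 → f/16 → f/18 → f/20 → f/22 → f/25 → f/29.

f/29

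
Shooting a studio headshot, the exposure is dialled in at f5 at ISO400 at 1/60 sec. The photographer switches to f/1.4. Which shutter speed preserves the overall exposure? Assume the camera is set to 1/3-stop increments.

1/800s

Aperture: f/5 → f/4.5 → f/4 → f/3.5 → f/3.2 → f/2.8 → f/2.5 → f/2.2 → f/2 → f/1.8 → f/1.6 → f/1.4 — 3 2/3 stops opened up (brighter).
Need 3 2/3 stops darker from the shutter speed: 1/60 → 1/80 → 1/100 → 1/125 → 1/160 → 1/200 → 1/250 → 1/320 → 1/400 → 1/500 → 1/640 → 1/800.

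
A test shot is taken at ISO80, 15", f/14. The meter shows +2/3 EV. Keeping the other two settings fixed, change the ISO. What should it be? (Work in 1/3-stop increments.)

Overexposed by 2/3 stop → need 2/3 stop darker.
ISO: 80 → 64 → 50.

ISO 50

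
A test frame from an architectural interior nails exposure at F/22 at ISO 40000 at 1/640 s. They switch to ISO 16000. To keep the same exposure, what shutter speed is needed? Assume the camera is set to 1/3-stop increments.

ISO: 40000 → 32000 → 25600 → 20000 → 16000 — 1 1/3 stops dropped (darker).
Need 1 1/3 stops brighter from the shutter speed: 1/640 → 1/500 → 1/400 → 1/320 → 1/250.

1/250s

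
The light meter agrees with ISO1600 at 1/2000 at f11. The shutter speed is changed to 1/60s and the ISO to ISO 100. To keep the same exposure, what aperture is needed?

Shutter speed: 1/2000 → 1/1000 → 1/500 → 1/250 → 1/125 → 1/60 — 5 stops longer (brighter).
ISO: 1600 → 800 → 400 → 200 → 100 — 4 stops lower (darker).
Net change so far: 1 stop brighter. Offset with the aperture: f/11 → f/16.

f/16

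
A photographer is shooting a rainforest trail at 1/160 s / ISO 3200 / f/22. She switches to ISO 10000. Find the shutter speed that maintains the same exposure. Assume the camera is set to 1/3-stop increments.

ISO: 3200 → 4000 → 5000 → 6400 → 8000 → 10000 — 1 2/3 stops higher (brighter).
Need 1 2/3 stops darker from the shutter speed: 1/160 → 1/200 → 1/250 → 1/320 → 1/400 → 1/500.

1/500s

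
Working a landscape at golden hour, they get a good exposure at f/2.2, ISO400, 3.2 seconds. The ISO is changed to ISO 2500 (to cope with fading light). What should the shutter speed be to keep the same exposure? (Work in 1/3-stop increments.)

ISO: 400 → 500 → 640 → 800 → 1000 → 1250 → 1600 → 2000 → 2500 — 2 2/3 stops raised (brighter).
Need 2 2/3 stops darker from the shutter speed: 3.2 → 2.5 → 2 → 1.6 → 1.3 → 1 → 0.8 → 0.6 → 0.5.

0.5 s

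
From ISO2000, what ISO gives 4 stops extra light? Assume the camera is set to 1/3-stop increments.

ISO: 2000 → 2500 → 3200 → 4000 → 5000 → 6400 → 8000 → 10000 → 12800 → 16000 → 20000 → 25600 → 32000 — 4 stops higher (brighter).

ISO 32000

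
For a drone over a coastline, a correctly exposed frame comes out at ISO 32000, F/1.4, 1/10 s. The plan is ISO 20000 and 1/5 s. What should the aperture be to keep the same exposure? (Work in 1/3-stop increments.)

ISO: 32000 → 25600 → 20000 — 2/3 stop lower (darker).
Shutter speed: 1/10 → 1/8 → 1/6 → 1/5 — 1 stop slower (brighter).
Net change so far: 1/3 stop brighter. Offset with the aperture: f/1.4 → f/1.6.

f/1.6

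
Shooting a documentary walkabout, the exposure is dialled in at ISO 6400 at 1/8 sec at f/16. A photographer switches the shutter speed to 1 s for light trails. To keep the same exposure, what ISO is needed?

Shutter speed: 1/8 → 1/4 → 1/2 → 1 — 3 stops longer (brighter).
Need 3 stops darker from the ISO: 6400 → 3200 → 1600 → 800.

ISO 800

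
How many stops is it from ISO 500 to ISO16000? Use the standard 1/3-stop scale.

5 stops

500 → 640 → 800 → 1000 → 1250 → 1600 → 2000 → 2500 → 3200 → 4000 → 5000 → 6400 → 8000 → 10000 → 12800 → 16000 — count the steps: 15 third-stops = 5 stops.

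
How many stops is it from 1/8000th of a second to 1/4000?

1 stop

1/8000 → 1/4000 — count the steps: 1 stop.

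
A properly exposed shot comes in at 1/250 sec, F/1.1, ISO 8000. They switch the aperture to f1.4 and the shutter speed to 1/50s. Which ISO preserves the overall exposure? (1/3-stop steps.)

Aperture: f/1.1 → f/1.2 → f/1.4 — 2/3 stop smaller aperture (darker).
Shutter speed: 1/250 → 1/200 → 1/160 → 1/125 → 1/100 → 1/80 → 1/60 → 1/50 — 2 1/3 stops slower (brighter).
Net change so far: 1 2/3 stops brighter. Offset with the ISO: 8000 → 6400 → 5000 → 4000 → 3200 → 2500.

ISO 2500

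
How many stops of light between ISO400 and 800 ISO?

1 stop

400 → 800 — count the steps: 1 stop.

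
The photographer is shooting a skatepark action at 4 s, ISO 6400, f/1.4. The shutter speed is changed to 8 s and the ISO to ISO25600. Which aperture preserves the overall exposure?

f/4

Shutter speed: 4 → 8 — 1 stop longer (brighter).
ISO: 6400 → 12800 → 25600 — 2 stops higher (brighter).
Net change so far: 3 stops brighter. Offset with the aperture: f/1.4 → f/2 → f/2.8 → f/4.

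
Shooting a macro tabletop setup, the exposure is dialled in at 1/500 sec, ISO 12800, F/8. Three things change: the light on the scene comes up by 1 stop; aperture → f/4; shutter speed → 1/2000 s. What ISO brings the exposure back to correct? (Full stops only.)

ISO 6400

Scene light: 1 stop brighter.
Aperture: f/8 → f/5.6 → f/4 — 2 stops wider (brighter).
Shutter speed: 1/500 → 1/1000 → 1/2000 — 2 stops faster (darker).
Net so far: 1 stop brighter. ISO: 12800 → 6400.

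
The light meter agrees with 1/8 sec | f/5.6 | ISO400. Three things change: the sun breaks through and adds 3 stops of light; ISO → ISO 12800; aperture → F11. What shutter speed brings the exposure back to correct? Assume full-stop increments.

Scene light: 3 stops brighter.
ISO: 400 → 800 → 1600 → 3200 → 6400 → 12800 — 5 stops raised (brighter).
Aperture: f/5.6 → f/8 → f/11 — 2 stops smaller aperture (darker).
Net so far: 6 stops brighter. Shutter speed: 1/8 → 1/15 → 1/30 → 1/60 → 1/125 → 1/250 → 1/500.

1/500s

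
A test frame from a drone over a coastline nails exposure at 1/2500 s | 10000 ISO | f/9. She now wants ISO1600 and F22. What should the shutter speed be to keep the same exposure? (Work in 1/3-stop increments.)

1/60s

ISO: 10000 → 8000 → 6400 → 5000 → 4000 → 3200 → 2500 → 2000 → 1600 — 2 2/3 stops lower (darker).
Aperture: f/9 → f/10 → f/11 → f/13 → f/14 → f/16 → f/18 → f/20 → f/22 — 2 2/3 stops smaller aperture (darker).
Net change so far: 5 1/3 stops darker. Offset with the shutter speed: 1/2500 → 1/2000 → 1/1600 → 1/1250 → 1/1000 → 1/800 → 1/640 → 1/500 → 1/400 → 1/320 → 1/250 → 1/200 → 1/160 → 1/125 → 1/100 → 1/80 → 1/60.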